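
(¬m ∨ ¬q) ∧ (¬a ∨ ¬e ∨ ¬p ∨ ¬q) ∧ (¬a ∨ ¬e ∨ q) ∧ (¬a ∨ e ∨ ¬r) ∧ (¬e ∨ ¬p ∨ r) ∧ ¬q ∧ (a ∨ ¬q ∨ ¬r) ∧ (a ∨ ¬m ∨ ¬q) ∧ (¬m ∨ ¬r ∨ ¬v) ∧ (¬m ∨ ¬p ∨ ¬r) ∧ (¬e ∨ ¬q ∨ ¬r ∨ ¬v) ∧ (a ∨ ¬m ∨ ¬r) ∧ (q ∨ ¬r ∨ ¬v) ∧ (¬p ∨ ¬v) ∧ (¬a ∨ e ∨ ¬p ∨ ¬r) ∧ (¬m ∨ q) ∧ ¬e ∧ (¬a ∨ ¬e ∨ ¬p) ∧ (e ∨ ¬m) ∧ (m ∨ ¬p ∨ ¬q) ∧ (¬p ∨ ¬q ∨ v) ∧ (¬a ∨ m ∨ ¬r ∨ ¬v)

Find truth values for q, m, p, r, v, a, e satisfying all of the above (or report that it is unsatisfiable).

q=F, m=F, p=F, r=F, v=T, a=T, e=F

Unit clause (¬q) forces q = False.
In (¬m ∨ q) only ¬m is left, so m = False.
Unit clause (¬e) forces e = False.
Set p = False.
Set r = False.
Set v = True.
Set a = True.
All clauses satisfied.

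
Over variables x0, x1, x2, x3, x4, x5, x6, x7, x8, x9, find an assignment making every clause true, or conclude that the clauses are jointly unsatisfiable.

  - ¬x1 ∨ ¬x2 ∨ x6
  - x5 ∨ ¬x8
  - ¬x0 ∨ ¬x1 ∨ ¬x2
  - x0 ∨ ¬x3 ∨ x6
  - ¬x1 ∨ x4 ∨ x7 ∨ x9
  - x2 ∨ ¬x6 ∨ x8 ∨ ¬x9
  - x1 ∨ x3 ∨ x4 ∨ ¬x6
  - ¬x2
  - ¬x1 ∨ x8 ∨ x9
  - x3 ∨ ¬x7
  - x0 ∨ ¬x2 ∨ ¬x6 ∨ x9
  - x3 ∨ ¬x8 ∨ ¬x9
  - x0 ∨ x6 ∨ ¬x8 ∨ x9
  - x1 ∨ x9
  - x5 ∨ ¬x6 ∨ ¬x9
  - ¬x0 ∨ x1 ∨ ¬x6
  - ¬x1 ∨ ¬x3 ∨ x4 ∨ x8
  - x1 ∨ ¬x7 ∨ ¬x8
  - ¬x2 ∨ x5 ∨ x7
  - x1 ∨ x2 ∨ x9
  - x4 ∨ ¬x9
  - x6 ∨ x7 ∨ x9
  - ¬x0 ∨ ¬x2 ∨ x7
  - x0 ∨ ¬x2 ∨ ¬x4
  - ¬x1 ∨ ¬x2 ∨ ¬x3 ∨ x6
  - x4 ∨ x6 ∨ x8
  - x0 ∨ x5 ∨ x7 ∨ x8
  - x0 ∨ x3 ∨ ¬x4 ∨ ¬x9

x0 = True, x1 = True, x2 = False, x3 = True, x4 = True, x5 = False, x6 = False, x7 = False, x8 = False, x9 = True

Unit clause (¬x2) forces x2 = False.
Set x0 = True.
Set x1 = True.
Set x3 = True.
Set x4 = True.
Set x5 = False.
  then (x5 ∨ ¬x8) forces x8 = False.
  then (¬x1 ∨ x8 ∨ x9) forces x9 = True.
  then (x5 ∨ ¬x6 ∨ ¬x9) forces x6 = False.
Set x7 = False.
All clauses satisfied.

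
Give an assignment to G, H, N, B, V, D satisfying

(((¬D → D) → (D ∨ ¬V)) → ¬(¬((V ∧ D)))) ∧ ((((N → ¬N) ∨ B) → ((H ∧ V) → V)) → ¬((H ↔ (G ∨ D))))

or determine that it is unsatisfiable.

G=T, H=F, N=F, B=F, V=T, D=T

  ((¬D → D) → (D ∨ ¬V)) → ¬(¬((V ∧ D))) = True
    (¬D → D) → (D ∨ ¬V) = True
      ¬D → D = True
        ¬D = False
      D ∨ ¬V = True
        ¬V = False
    ¬(¬((V ∧ D))) = True
      ¬((V ∧ D)) = False
        V ∧ D = True
  (((N → ¬N) ∨ B) → ((H ∧ V) → V)) → ¬((H ↔ (G ∨ D))) = True
    ((N → ¬N) ∨ B) → ((H ∧ V) → V) = True
      (N → ¬N) ∨ B = True
        N → ¬N = True
          ¬N = True
      (H ∧ V) → V = True
        H ∧ V = False
    ¬((H ↔ (G ∨ D))) = True
      H ↔ (G ∨ D) = False
        G ∨ D = True
Both conjuncts True, so the formula holds.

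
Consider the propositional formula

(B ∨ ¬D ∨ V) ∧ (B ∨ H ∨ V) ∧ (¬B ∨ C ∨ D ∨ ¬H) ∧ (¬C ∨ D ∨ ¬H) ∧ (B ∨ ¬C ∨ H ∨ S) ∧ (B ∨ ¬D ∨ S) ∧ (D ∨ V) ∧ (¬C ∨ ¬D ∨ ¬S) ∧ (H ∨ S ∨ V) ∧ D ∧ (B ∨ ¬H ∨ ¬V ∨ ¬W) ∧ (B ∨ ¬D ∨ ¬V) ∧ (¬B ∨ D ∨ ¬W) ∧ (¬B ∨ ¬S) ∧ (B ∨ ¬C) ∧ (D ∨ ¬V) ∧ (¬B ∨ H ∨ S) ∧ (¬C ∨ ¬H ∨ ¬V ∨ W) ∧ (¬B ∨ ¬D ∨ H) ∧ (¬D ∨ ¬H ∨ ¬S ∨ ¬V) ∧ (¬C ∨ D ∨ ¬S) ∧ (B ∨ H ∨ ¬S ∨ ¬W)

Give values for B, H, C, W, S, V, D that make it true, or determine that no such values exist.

Unit clause (D) forces D = True.
Try B = False:
  (B ∨ ¬D ∨ V) forces V = True.
  clause (B ∨ ¬D ∨ ¬V) is falsified — backtrack.
So B = True.
  then (¬B ∨ ¬S) forces S = False.
  then (¬B ∨ H ∨ S) forces H = True.
Set C = True.
Set W = True.
Set V = True.
All clauses satisfied.

B=T; H=T; C=T; W=T; S=F; V=T; D=T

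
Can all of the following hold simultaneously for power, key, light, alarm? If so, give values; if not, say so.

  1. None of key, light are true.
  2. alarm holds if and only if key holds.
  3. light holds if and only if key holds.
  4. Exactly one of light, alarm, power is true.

power=T; key=F; light=F; alarm=F

  (1) {key, light}: 0 true — none ✓
  (2) alarm=F, key=F — same ✓
  (3) light=F, key=F — same ✓
  (4) {light, alarm, power}: 1 true — exactly one ✓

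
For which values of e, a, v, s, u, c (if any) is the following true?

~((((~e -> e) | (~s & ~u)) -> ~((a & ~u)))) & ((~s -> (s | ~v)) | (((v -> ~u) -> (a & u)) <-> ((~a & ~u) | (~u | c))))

e = True; a = True; v = False; s = False; u = False; c = False

  ~((((~e -> e) | (~s & ~u)) -> ~((a & ~u)))) = True
    ((~e -> e) | (~s & ~u)) -> ~((a & ~u)) = False
      (~e -> e) | (~s & ~u) = True
        ~e -> e = True
          ~e = False
        ~s & ~u = True
          ~s = True
          ~u = True
      ~((a & ~u)) = False
        a & ~u = True
          ~u = True
  (~s -> (s | ~v)) | (((v -> ~u) -> (a & u)) <-> ((~a & ~u) | (~u | c))) = True
    ~s -> (s | ~v) = True
      ~s = True
      s | ~v = True
        ~v = True
    ((v -> ~u) -> (a & u)) <-> ((~a & ~u) | (~u | c)) = False
      (v -> ~u) -> (a & u) = False
        v -> ~u = True
          ~u = True
        a & u = False
      (~a & ~u) | (~u | c) = True
        ~a & ~u = False
          ~a = False
          ~u = True
        ~u | c = True
          ~u = True
Both conjuncts True, so the formula holds.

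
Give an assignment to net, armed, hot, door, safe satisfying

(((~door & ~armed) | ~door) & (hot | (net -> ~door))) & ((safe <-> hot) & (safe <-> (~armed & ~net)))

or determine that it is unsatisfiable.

net=F, armed=F, hot=T, door=F, safe=T

  ((~door & ~armed) | ~door) & (hot | (net -> ~door)) = True
    (~door & ~armed) | ~door = True
      ~door & ~armed = True
        ~door = True
        ~armed = True
      ~door = True
    hot | (net -> ~door) = True
      net -> ~door = True
        ~door = True
  (safe <-> hot) & (safe <-> (~armed & ~net)) = True
    safe <-> hot = True
    safe <-> (~armed & ~net) = True
      ~armed & ~net = True
        ~armed = True
        ~net = True
Both conjuncts True, so the formula holds.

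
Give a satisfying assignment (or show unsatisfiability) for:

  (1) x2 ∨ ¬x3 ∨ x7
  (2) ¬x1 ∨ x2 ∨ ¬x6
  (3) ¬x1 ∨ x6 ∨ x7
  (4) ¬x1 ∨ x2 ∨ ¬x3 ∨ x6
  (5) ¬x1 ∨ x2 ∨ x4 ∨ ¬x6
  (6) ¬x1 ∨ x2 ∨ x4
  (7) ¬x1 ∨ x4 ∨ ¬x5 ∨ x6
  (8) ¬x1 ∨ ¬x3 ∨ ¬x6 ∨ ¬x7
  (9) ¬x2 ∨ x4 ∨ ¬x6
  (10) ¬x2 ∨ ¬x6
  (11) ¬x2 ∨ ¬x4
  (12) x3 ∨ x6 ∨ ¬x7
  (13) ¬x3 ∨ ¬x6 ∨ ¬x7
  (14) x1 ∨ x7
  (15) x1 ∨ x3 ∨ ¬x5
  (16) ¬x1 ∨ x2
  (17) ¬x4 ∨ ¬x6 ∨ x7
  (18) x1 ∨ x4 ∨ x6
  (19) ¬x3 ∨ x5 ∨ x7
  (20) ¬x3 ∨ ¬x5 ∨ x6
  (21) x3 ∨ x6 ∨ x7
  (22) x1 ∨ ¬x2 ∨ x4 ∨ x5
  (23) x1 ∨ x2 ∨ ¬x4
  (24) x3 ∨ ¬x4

Set x1 = True.
  then (¬x1 ∨ x2) forces x2 = True.
  then (¬x2 ∨ ¬x6) forces x6 = False.
  then (¬x2 ∨ ¬x4) forces x4 = False.
  then (¬x1 ∨ x6 ∨ x7) forces x7 = True.
  then (¬x1 ∨ x4 ∨ ¬x5 ∨ x6) forces x5 = False.
  then (x3 ∨ x6 ∨ ¬x7) forces x3 = True.
All clauses satisfied.

x1: True, x2: True, x3: True, x4: False, x5: False, x6: False, x7: True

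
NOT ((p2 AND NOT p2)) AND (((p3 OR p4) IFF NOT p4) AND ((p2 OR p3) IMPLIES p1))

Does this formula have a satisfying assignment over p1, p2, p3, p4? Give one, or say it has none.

p1 = True, p2 = False, p3 = True, p4 = False

  NOT ((p2 AND NOT p2)) = True
    p2 AND NOT p2 = False
      NOT p2 = True
  ((p3 OR p4) IFF NOT p4) AND ((p2 OR p3) IMPLIES p1) = True
    (p3 OR p4) IFF NOT p4 = True
      p3 OR p4 = True
      NOT p4 = True
    (p2 OR p3) IMPLIES p1 = True
      p2 OR p3 = True
Both conjuncts True, so the formula holds.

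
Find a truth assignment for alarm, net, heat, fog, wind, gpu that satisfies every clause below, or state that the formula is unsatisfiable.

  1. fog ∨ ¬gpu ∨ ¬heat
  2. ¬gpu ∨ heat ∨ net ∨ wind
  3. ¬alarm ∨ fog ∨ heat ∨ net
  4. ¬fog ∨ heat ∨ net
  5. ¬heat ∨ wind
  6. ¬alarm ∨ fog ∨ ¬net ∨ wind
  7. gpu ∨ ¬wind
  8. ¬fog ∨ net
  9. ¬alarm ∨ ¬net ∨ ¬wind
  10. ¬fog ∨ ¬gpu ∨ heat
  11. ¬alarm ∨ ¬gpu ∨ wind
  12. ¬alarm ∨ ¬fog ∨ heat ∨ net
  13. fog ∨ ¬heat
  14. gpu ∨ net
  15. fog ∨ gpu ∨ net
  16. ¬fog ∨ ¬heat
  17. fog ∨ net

Set alarm = False.
Try net = False:
  (¬fog ∨ net) forces fog = False.
  clause (fog ∨ net) is falsified — backtrack.
So net = True.
Try heat = True:
  (¬heat ∨ wind) forces wind = True.
  (gpu ∨ ¬wind) forces gpu = True.
  (fog ∨ ¬gpu ∨ ¬heat) forces fog = True.
  clause (¬fog ∨ ¬heat) is falsified — backtrack.
So heat = False.
Set fog = False.
Set wind = True.
  then (gpu ∨ ¬wind) forces gpu = True.
All clauses satisfied.

alarm = False; net = True; heat = False; fog = False; wind = True; gpu = True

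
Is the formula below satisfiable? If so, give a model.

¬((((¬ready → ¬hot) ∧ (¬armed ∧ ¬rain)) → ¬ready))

ready: True, hot: False, rain: False, armed: False

  ¬((((¬ready → ¬hot) ∧ (¬armed ∧ ¬rain)) → ¬ready)) = True
    ((¬ready → ¬hot) ∧ (¬armed ∧ ¬rain)) → ¬ready = False
      (¬ready → ¬hot) ∧ (¬armed ∧ ¬rain) = True
        ¬ready → ¬hot = True
          ¬ready = False
          ¬hot = True
        ¬armed ∧ ¬rain = True
          ¬armed = True
          ¬rain = True
      ¬ready = False
The formula evaluates to True.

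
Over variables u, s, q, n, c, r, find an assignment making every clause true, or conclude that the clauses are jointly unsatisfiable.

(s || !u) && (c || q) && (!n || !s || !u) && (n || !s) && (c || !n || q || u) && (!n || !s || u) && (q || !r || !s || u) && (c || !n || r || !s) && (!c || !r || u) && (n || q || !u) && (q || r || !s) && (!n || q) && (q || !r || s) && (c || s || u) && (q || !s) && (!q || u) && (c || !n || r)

u=F, s=F, q=F, n=F, c=T, r=F

Try u = True:
  (s || !u) forces s = True.
  (!n || !s || !u) forces n = False.
  clause (n || !s) is falsified — backtrack.
So u = False.
  then (!q || u) forces q = False.
  then (c || q) forces c = True.
  then (!c || !r || u) forces r = False.
  then (q || r || !s) forces s = False.
  then (!n || q) forces n = False.
All clauses satisfied.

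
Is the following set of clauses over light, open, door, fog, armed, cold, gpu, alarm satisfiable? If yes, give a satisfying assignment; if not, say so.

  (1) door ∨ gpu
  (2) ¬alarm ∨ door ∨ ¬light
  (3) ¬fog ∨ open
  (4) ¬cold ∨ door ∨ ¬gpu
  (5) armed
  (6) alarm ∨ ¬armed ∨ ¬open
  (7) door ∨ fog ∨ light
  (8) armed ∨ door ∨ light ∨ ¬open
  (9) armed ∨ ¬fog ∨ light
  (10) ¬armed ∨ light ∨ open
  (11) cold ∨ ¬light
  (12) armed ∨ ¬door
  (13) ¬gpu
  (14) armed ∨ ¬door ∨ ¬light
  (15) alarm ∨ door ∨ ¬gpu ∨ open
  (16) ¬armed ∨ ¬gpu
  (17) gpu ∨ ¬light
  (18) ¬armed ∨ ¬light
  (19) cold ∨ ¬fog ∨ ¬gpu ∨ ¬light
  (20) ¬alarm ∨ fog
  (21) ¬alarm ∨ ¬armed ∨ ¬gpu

light=F, open=T, door=T, fog=T, armed=T, cold=T, gpu=F, alarm=T

Unit clause (armed) forces armed = True.
Unit clause (¬gpu) forces gpu = False.
In (gpu ∨ ¬light) only ¬light is left, so light = False.
In (door ∨ gpu) only door is left, so door = True.
In (¬armed ∨ light ∨ open) only open is left, so open = True.
In (alarm ∨ ¬armed ∨ ¬open) only alarm is left, so alarm = True.
In (¬alarm ∨ fog) only fog is left, so fog = True.
Set cold = True.
All clauses satisfied.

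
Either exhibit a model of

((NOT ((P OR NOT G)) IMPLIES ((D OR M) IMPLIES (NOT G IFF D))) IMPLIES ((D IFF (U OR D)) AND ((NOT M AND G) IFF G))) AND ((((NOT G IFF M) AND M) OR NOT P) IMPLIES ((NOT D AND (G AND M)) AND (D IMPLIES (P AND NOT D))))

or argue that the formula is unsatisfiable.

D: True, U: True, P: True, M: False, G: False

  (NOT ((P OR NOT G)) IMPLIES ((D OR M) IMPLIES (NOT G IFF D))) IMPLIES ((D IFF (U OR D)) AND ((NOT M AND G) IFF G)) = True
    NOT ((P OR NOT G)) IMPLIES ((D OR M) IMPLIES (NOT G IFF D)) = True
      NOT ((P OR NOT G)) = False
        P OR NOT G = True
          NOT G = True
      (D OR M) IMPLIES (NOT G IFF D) = True
        D OR M = True
        NOT G IFF D = True
          NOT G = True
    (D IFF (U OR D)) AND ((NOT M AND G) IFF G) = True
      D IFF (U OR D) = True
        U OR D = True
      (NOT M AND G) IFF G = True
        NOT M AND G = False
          NOT M = True
  (((NOT G IFF M) AND M) OR NOT P) IMPLIES ((NOT D AND (G AND M)) AND (D IMPLIES (P AND NOT D))) = True
    ((NOT G IFF M) AND M) OR NOT P = False
      (NOT G IFF M) AND M = False
        NOT G IFF M = False
          NOT G = True
      NOT P = False
    (NOT D AND (G AND M)) AND (D IMPLIES (P AND NOT D)) = False
      NOT D AND (G AND M) = False
        NOT D = False
        G AND M = False
      D IMPLIES (P AND NOT D) = False
        P AND NOT D = False
          NOT D = False
Both conjuncts True, so the formula holds.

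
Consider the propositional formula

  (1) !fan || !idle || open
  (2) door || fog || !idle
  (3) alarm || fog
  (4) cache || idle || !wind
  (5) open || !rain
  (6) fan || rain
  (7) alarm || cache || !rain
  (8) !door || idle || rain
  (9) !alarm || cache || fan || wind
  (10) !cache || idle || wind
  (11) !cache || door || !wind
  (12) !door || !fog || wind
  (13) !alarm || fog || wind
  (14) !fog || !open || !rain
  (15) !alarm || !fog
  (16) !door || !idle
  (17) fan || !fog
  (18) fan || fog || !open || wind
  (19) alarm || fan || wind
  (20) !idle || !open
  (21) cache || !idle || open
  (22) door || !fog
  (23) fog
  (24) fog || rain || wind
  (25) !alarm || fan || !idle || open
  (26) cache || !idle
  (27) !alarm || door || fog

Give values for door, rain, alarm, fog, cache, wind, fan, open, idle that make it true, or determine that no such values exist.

UNSATISFIABLE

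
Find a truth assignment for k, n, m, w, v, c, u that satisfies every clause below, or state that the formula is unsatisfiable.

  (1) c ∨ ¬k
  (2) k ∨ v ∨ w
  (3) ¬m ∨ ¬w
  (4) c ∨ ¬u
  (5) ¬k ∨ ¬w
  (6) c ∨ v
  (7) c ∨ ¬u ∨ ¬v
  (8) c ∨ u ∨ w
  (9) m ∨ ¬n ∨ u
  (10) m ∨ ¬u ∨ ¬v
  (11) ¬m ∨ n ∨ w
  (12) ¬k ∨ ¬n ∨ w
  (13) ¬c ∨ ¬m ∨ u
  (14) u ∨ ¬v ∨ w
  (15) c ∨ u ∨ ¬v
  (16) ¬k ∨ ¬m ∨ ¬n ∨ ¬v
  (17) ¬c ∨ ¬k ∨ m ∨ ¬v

k = False, n = True, m = False, w = True, v = False, c = True, u = True

Set k = False.
Set n = True.
Set m = False.
  then (m ∨ ¬n ∨ u) forces u = True.
  then (m ∨ ¬u ∨ ¬v) forces v = False.
  then (k ∨ v ∨ w) forces w = True.
  then (c ∨ ¬u) forces c = True.
All clauses satisfied.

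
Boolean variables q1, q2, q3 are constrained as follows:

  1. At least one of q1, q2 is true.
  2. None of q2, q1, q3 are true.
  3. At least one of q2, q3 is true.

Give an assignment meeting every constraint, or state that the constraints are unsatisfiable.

Case q3 = True:
  Constraint (2) is violated (q3=T) — contradiction.
Case q3 = False:
  (2) forces q2 = False.
  Constraint (3) is violated (q2=F, q3=F) — contradiction.
Both cases fail — unsatisfiable.

No satisfying assignment exists.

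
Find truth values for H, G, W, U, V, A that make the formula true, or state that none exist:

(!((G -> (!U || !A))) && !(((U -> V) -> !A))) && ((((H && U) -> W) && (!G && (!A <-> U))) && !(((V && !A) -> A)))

No satisfying assignment exists.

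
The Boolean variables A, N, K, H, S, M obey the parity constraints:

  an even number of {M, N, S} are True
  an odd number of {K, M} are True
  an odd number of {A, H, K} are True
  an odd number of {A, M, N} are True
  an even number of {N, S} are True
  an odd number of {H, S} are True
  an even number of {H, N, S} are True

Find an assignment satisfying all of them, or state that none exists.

A = False; N = True; K = True; H = False; S = True; M = False

{M, N, S}: 2 true → even ✓
{K, M}: 1 true → odd ✓
{A, H, K}: 1 true → odd ✓
{A, M, N}: 1 true → odd ✓
{N, S}: 2 true → even ✓
{H, S}: 1 true → odd ✓
{H, N, S}: 2 true → even ✓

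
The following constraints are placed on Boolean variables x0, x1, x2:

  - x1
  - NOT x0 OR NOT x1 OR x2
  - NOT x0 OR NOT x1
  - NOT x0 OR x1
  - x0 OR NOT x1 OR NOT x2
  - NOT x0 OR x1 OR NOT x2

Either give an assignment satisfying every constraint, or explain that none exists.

x0 = False, x1 = True, x2 = False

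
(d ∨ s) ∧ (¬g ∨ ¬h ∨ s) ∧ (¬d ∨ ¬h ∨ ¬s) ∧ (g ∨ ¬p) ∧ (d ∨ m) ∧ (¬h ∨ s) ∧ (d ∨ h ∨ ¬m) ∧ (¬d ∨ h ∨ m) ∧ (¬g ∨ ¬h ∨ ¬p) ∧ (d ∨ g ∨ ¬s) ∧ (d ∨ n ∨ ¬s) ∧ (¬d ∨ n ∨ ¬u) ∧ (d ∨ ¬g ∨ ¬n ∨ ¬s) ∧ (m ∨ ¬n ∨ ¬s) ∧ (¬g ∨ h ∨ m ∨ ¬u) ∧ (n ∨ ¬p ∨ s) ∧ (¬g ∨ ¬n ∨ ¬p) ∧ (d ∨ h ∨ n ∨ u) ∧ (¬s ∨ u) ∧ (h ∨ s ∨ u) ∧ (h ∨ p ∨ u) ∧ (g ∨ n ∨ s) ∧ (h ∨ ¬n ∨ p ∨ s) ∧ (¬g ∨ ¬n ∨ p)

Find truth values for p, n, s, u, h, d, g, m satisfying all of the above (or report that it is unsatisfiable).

Set p = False.
Set n = True.
  then (¬g ∨ ¬n ∨ p) forces g = False.
Try s = False:
  (d ∨ s) forces d = True.
  (¬h ∨ s) forces h = False.
  clause (h ∨ ¬n ∨ p ∨ s) is falsified — backtrack.
So s = True.
  then (d ∨ g ∨ ¬s) forces d = True.
  then (m ∨ ¬n ∨ ¬s) forces m = True.
  then (¬s ∨ u) forces u = True.
  then (¬d ∨ ¬h ∨ ¬s) forces h = False.
All clauses satisfied.

p = False, n = True, s = True, u = True, h = False, d = True, g = False, m = True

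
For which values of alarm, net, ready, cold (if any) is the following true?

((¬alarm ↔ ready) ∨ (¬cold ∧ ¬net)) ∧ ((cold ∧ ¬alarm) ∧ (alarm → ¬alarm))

alarm = False; net = True; ready = True; cold = True

  (¬alarm ↔ ready) ∨ (¬cold ∧ ¬net) = True
    ¬alarm ↔ ready = True
      ¬alarm = True
    ¬cold ∧ ¬net = False
      ¬cold = False
      ¬net = False
  (cold ∧ ¬alarm) ∧ (alarm → ¬alarm) = True
    cold ∧ ¬alarm = True
      ¬alarm = True
    alarm → ¬alarm = True
      ¬alarm = True
Both conjuncts True, so the formula holds.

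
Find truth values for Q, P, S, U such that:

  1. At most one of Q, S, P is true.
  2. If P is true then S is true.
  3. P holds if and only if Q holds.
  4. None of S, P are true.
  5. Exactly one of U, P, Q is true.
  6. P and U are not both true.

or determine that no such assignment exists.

Q: False, P: False, S: False, U: True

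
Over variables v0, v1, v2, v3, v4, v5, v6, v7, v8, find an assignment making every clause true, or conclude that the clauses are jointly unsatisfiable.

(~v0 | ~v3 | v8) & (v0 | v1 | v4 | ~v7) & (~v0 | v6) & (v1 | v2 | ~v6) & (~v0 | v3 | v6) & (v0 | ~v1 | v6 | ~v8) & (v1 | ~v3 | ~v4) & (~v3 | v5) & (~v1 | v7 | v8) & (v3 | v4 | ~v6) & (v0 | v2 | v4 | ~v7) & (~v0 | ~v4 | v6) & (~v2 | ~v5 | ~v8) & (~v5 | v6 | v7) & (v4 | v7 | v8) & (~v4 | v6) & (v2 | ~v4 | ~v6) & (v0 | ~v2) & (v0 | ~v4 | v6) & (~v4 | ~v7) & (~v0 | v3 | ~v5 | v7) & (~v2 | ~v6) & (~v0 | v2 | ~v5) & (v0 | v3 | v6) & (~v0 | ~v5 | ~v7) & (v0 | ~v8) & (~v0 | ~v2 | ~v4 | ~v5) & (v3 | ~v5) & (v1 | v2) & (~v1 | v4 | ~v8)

UNSATISFIABLE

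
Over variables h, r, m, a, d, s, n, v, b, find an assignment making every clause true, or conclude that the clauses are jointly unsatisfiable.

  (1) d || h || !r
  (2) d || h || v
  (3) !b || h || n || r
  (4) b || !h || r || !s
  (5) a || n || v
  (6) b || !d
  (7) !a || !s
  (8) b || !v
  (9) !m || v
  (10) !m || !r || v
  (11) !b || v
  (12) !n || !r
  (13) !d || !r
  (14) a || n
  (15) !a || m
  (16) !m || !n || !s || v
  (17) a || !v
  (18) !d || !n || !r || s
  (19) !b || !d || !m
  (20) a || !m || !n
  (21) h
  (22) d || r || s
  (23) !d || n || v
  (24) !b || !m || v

Unit clause (h) forces h = True.
Set r = True.
  then (!n || !r) forces n = False.
  then (!d || !r) forces d = False.
  then (a || n) forces a = True.
  then (!a || m) forces m = True.
  then (!a || !s) forces s = False.
  then (!m || v) forces v = True.
  then (b || !v) forces b = True.
All clauses satisfied.

h = True, r = True, m = True, a = True, d = False, s = False, n = False, v = True, b = True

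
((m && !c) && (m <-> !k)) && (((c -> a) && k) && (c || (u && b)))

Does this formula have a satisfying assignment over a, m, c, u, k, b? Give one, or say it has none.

Case c = True: the conjunct !c is False.
Case c = False: the formula simplifies to (m && (m <-> !k)) && (k && (u && b)).
  m = True: simplifies to !k && (k && (u && b)).
    k = True: the conjunct !k is False.
    k = False: the conjunct k is False.
  m = False: the conjunct m is False.
Both cases fail — unsatisfiable.

No satisfying assignment exists.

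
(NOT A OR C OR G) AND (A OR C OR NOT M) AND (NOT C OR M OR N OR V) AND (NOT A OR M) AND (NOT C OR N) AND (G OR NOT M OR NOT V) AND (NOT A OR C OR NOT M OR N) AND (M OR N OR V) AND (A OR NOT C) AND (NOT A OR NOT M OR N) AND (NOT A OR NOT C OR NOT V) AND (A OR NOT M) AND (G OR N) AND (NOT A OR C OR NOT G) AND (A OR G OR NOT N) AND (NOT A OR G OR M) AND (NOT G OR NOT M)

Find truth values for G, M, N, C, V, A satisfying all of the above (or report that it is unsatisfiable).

Set G = True.
  then (NOT G OR NOT M) forces M = False.
  then (NOT A OR M) forces A = False.
  then (A OR NOT C) forces C = False.
Set N = True.
Set V = False.
All clauses satisfied.

G: True; M: False; N: True; C: False; V: False; A: False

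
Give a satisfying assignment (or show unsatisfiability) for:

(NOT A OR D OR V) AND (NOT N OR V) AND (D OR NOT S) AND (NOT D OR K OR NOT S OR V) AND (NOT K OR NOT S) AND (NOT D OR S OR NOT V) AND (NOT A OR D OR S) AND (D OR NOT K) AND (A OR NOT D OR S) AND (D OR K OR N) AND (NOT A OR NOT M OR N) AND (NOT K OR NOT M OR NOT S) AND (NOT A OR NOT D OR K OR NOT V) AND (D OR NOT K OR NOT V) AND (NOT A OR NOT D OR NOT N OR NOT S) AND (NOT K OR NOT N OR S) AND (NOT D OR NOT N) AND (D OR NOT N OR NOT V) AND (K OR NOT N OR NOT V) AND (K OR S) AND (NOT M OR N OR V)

S = True, V = True, N = False, M = False, A = False, D = True, K = False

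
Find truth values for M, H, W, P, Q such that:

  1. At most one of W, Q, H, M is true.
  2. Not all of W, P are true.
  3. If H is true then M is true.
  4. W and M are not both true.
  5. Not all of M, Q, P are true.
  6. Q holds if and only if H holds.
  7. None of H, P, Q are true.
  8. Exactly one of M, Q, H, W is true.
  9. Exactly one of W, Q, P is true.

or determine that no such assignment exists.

M: False, H: False, W: True, P: False, Q: False

  (1) {W, Q, H, M}: 1 true — at most one ✓
  (2) {W, P}: 1/2 true — not all ✓
  (3) H=F ⇒ M: vacuous ✓
  (4) W=T, M=F — not both ✓
  (5) {M, Q, P}: 0/3 true — not all ✓
  (6) Q=F, H=F — same ✓
  (7) {H, P, Q}: 0 true — none ✓
  (8) {M, Q, H, W}: 1 true — exactly one ✓
  (9) {W, Q, P}: 1 true — exactly one ✓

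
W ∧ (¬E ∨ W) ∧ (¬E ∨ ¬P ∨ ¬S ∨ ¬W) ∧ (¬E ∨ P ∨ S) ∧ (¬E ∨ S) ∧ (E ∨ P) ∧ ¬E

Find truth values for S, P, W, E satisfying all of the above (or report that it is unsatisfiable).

Unit clause (W) forces W = True.
Unit clause (¬E) forces E = False.
In (E ∨ P) only P is left, so P = True.
Set S = True.
Check each clause:
  (W): W holds.
  (¬E ∨ W): ¬E holds.
  (¬E ∨ ¬P ∨ ¬S ∨ ¬W): ¬E holds.
  (¬E ∨ P ∨ S): ¬E holds.
  (¬E ∨ S): ¬E holds.
  (E ∨ P): P holds.
  (¬E): ¬E holds.
All clauses satisfied.

S = True, P = True, W = True, E = False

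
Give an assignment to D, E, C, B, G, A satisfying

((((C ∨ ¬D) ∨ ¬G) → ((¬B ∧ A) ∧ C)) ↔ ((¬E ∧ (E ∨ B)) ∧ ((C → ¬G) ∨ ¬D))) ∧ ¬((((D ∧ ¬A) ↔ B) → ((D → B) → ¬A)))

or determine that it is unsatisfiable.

D=F, E=F, C=F, B=F, G=T, A=T

  (((C ∨ ¬D) ∨ ¬G) → ((¬B ∧ A) ∧ C)) ↔ ((¬E ∧ (E ∨ B)) ∧ ((C → ¬G) ∨ ¬D)) = True
    ((C ∨ ¬D) ∨ ¬G) → ((¬B ∧ A) ∧ C) = False
      (C ∨ ¬D) ∨ ¬G = True
        C ∨ ¬D = True
          ¬D = True
        ¬G = False
      (¬B ∧ A) ∧ C = False
        ¬B ∧ A = True
          ¬B = True
    (¬E ∧ (E ∨ B)) ∧ ((C → ¬G) ∨ ¬D) = False
      ¬E ∧ (E ∨ B) = False
        ¬E = True
        E ∨ B = False
      (C → ¬G) ∨ ¬D = True
        C → ¬G = True
          ¬G = False
        ¬D = True
  ¬((((D ∧ ¬A) ↔ B) → ((D → B) → ¬A))) = True
    ((D ∧ ¬A) ↔ B) → ((D → B) → ¬A) = False
      (D ∧ ¬A) ↔ B = True
        D ∧ ¬A = False
          ¬A = False
      (D → B) → ¬A = False
        D → B = True
        ¬A = False
Both conjuncts True, so the formula holds.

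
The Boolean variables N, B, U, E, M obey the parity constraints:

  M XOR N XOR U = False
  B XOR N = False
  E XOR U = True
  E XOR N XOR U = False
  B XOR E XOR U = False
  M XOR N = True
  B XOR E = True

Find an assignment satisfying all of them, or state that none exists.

N = True; B = True; U = True; E = False; M = False

M XOR N XOR U = F XOR T XOR T = False ✓
B XOR N = T XOR T = False ✓
E XOR U = F XOR T = True ✓
E XOR N XOR U = F XOR T XOR T = False ✓
B XOR E XOR U = T XOR F XOR T = False ✓
M XOR N = F XOR T = True ✓
B XOR E = T XOR F = True ✓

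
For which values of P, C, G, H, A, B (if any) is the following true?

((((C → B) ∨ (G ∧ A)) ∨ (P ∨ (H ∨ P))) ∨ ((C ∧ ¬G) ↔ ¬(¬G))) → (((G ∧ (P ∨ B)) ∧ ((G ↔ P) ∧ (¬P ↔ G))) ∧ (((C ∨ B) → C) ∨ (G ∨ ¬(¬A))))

P = False; C = True; G = False; H = False; A = True; B = False

  ((((C → B) ∨ (G ∧ A)) ∨ (P ∨ (H ∨ P))) ∨ ((C ∧ ¬G) ↔ ¬(¬G))) → (((G ∧ (P ∨ B)) ∧ ((G ↔ P) ∧ (¬P ↔ G))) ∧ (((C ∨ B) → C) ∨ (G ∨ ¬(¬A)))) = True
    (((C → B) ∨ (G ∧ A)) ∨ (P ∨ (H ∨ P))) ∨ ((C ∧ ¬G) ↔ ¬(¬G)) = False
      ((C → B) ∨ (G ∧ A)) ∨ (P ∨ (H ∨ P)) = False
        (C → B) ∨ (G ∧ A) = False
          C → B = False
          G ∧ A = False
        P ∨ (H ∨ P) = False
          H ∨ P = False
      (C ∧ ¬G) ↔ ¬(¬G) = False
        C ∧ ¬G = True
          ¬G = True
        ¬(¬G) = False
          ¬G = True
    ((G ∧ (P ∨ B)) ∧ ((G ↔ P) ∧ (¬P ↔ G))) ∧ (((C ∨ B) → C) ∨ (G ∨ ¬(¬A))) = False
      (G ∧ (P ∨ B)) ∧ ((G ↔ P) ∧ (¬P ↔ G)) = False
        G ∧ (P ∨ B) = False
          P ∨ B = False
        (G ↔ P) ∧ (¬P ↔ G) = False
          G ↔ P = True
          ¬P ↔ G = False
            ¬P = True
      ((C ∨ B) → C) ∨ (G ∨ ¬(¬A)) = True
        (C ∨ B) → C = True
          C ∨ B = True
        G ∨ ¬(¬A) = True
          ¬(¬A) = True
            ¬A = False
The formula evaluates to True.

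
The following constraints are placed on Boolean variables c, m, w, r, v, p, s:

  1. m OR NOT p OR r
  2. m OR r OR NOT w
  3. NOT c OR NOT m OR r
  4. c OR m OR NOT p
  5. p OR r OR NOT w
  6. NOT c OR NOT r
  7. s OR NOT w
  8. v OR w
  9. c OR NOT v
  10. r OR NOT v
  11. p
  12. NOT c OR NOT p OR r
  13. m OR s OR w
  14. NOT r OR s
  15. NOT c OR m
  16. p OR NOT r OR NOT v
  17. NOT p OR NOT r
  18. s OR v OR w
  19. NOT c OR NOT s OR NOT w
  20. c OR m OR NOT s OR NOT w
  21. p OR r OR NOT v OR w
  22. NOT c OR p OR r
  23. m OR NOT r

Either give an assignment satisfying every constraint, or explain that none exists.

c = False; m = True; w = True; r = False; v = False; p = True; s = True

Unit clause (p) forces p = True.
In (NOT p OR NOT r) only NOT r is left, so r = False.
In (m OR NOT p OR r) only m is left, so m = True.
In (NOT c OR NOT m OR r) only NOT c is left, so c = False.
In (c OR NOT v) only NOT v is left, so v = False.
In (v OR w) only w is left, so w = True.
In (s OR NOT w) only s is left, so s = True.
All clauses satisfied.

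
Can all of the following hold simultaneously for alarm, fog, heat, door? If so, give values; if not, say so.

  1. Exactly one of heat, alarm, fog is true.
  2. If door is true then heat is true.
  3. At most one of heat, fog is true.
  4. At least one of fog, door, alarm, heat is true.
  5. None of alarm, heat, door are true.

alarm = False; fog = True; heat = False; door = False

  (1) {heat, alarm, fog}: 1 true — exactly one ✓
  (2) door=F ⇒ heat: vacuous ✓
  (3) {heat, fog}: 1 true — at most one ✓
  (4) {fog, door, alarm, heat}: 1 true — at least one ✓
  (5) {alarm, heat, door}: 0 true — none ✓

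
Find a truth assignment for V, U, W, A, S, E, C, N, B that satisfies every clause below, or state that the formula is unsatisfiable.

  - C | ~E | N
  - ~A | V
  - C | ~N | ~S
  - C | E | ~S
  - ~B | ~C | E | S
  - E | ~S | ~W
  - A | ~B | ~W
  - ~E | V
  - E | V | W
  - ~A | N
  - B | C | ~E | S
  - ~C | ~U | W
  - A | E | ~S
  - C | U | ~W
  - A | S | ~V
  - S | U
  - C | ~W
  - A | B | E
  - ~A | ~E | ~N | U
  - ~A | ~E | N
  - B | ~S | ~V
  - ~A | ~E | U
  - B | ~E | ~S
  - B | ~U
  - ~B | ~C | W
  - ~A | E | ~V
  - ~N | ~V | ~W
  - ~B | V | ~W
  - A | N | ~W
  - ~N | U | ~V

V = True, U = True, W = False, A = True, S = False, E = True, C = False, N = True, B = True

Set V = True.
Set U = True.
  then (B | ~U) forces B = True.
Try W = True:
  (A | ~B | ~W) forces A = True.
  (~A | N) forces N = True.
  clause (~N | ~V | ~W) is falsified — backtrack.
So W = False.
  then (~C | ~U | W) forces C = False.
Set A = True.
  then (~A | N) forces N = True.
  then (~A | E | ~V) forces E = True.
  then (C | ~N | ~S) forces S = False.
All clauses satisfied.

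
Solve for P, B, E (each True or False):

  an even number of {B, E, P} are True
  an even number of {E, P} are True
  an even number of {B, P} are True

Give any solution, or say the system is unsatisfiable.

P=F, B=F, E=F

{B, E, P}: 0 true → even ✓
{E, P}: 0 true → even ✓
{B, P}: 0 true → even ✓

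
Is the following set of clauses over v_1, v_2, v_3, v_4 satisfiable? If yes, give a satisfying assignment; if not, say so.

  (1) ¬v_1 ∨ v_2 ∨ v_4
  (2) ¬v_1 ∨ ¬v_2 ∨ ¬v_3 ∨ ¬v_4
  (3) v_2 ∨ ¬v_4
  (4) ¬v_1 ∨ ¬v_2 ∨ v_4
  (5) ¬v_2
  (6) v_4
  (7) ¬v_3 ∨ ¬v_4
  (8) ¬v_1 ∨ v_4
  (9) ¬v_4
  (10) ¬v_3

UNSATISFIABLE

Case v_4 = True:
  Clause (¬v_4) is falsified — contradiction.
Case v_4 = False:
  Clause (v_4) is falsified — contradiction.
Both cases fail, so the formula is unsatisfiable.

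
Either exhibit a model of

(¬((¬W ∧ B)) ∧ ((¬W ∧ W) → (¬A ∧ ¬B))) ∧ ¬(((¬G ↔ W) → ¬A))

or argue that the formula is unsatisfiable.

G: False, B: True, A: True, W: True

  ¬((¬W ∧ B)) ∧ ((¬W ∧ W) → (¬A ∧ ¬B)) = True
    ¬((¬W ∧ B)) = True
      ¬W ∧ B = False
        ¬W = False
    (¬W ∧ W) → (¬A ∧ ¬B) = True
      ¬W ∧ W = False
        ¬W = False
      ¬A ∧ ¬B = False
        ¬A = False
        ¬B = False
  ¬(((¬G ↔ W) → ¬A)) = True
    (¬G ↔ W) → ¬A = False
      ¬G ↔ W = True
        ¬G = True
      ¬A = False
Both conjuncts True, so the formula holds.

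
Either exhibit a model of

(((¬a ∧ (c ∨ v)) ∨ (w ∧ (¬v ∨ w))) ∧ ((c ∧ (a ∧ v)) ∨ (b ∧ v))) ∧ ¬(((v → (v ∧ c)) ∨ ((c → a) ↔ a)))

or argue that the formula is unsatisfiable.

v = True, c = False, w = False, a = False, b = True

  ((¬a ∧ (c ∨ v)) ∨ (w ∧ (¬v ∨ w))) ∧ ((c ∧ (a ∧ v)) ∨ (b ∧ v)) = True
    (¬a ∧ (c ∨ v)) ∨ (w ∧ (¬v ∨ w)) = True
      ¬a ∧ (c ∨ v) = True
        ¬a = True
        c ∨ v = True
      w ∧ (¬v ∨ w) = False
        ¬v ∨ w = False
          ¬v = False
    (c ∧ (a ∧ v)) ∨ (b ∧ v) = True
      c ∧ (a ∧ v) = False
        a ∧ v = False
      b ∧ v = True
  ¬(((v → (v ∧ c)) ∨ ((c → a) ↔ a))) = True
    (v → (v ∧ c)) ∨ ((c → a) ↔ a) = False
      v → (v ∧ c) = False
        v ∧ c = False
      (c → a) ↔ a = False
        c → a = True
Both conjuncts True, so the formula holds.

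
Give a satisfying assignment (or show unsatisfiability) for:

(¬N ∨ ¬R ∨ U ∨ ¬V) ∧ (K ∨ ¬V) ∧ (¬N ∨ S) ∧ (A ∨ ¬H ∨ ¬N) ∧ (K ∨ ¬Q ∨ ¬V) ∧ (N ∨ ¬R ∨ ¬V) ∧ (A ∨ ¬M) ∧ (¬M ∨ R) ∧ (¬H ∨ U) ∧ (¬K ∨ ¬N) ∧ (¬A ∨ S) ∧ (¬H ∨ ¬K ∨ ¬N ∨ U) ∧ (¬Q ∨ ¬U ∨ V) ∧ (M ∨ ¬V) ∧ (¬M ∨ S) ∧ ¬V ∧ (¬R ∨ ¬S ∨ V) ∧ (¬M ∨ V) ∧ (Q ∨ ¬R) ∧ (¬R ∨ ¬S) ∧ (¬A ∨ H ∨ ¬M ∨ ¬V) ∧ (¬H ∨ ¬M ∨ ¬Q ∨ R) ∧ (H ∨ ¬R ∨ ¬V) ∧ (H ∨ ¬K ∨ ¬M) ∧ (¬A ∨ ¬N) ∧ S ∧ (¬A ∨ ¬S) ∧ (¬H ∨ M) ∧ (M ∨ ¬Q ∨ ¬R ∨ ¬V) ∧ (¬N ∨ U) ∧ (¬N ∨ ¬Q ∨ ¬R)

Unit clause (¬V) forces V = False.
In (¬M ∨ V) only ¬M is left, so M = False.
Unit clause (S) forces S = True.
In (¬A ∨ ¬S) only ¬A is left, so A = False.
In (¬H ∨ M) only ¬H is left, so H = False.
In (¬R ∨ ¬S ∨ V) only ¬R is left, so R = False.
Set N = False.
Set Q = False.
Set K = False.
Set U = True.
All clauses satisfied.

V=F, R=F, A=F, M=F, N=F, H=F, Q=F, K=F, S=T, U=T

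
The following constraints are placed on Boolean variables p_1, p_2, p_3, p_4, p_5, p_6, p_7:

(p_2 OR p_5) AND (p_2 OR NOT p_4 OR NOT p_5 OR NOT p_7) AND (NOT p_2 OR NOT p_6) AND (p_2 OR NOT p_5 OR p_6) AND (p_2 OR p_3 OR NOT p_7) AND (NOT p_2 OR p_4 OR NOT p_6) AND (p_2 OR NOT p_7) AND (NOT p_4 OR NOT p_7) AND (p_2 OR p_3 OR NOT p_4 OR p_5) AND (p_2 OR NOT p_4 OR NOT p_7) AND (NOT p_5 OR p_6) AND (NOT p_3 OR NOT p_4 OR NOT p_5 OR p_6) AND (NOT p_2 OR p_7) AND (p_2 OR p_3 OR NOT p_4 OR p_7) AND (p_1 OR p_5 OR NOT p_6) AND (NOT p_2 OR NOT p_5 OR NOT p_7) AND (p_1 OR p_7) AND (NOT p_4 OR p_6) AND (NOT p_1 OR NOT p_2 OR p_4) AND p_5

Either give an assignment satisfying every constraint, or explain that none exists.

Unit clause (p_5) forces p_5 = True.
In (NOT p_5 OR p_6) only p_6 is left, so p_6 = True.
In (NOT p_2 OR NOT p_6) only NOT p_2 is left, so p_2 = False.
In (p_2 OR NOT p_7) only NOT p_7 is left, so p_7 = False.
In (p_1 OR p_7) only p_1 is left, so p_1 = True.
Set p_3 = True.
Set p_4 = False.
All clauses satisfied.

p_1 = True, p_2 = False, p_3 = True, p_4 = False, p_5 = True, p_6 = True, p_7 = False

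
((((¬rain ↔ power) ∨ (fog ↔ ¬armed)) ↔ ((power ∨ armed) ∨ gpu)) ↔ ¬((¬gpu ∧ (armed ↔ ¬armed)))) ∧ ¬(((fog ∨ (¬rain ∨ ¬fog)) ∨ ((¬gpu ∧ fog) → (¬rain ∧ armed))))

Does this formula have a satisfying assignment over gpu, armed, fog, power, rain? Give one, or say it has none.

Unsatisfiable

The conjunct ¬(((fog ∨ (¬rain ∨ ¬fog)) ∨ ((¬gpu ∧ fog) → (¬rain ∧ armed)))) is unsatisfiable on its own:
  fog = True: this becomes ¬((True ∨ (¬gpu → (¬rain ∧ armed)))) = False.
  fog = False: this becomes ¬((True ∨ True)) = False.
So the whole conjunction is unsatisfiable.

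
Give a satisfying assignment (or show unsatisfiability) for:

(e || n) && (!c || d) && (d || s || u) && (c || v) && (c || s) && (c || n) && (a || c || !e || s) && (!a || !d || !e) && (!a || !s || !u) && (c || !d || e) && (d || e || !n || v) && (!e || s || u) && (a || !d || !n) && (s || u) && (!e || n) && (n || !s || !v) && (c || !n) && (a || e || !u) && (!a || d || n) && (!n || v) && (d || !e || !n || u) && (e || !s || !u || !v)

d = True, a = True, v = True, u = True, c = True, e = False, s = False, n = True

Try d = False:
  (!c || d) forces c = False.
  (c || v) forces v = True.
  (c || s) forces s = True.
  (c || n) forces n = True.
  clause (c || !n) is falsified — backtrack.
So d = True.
Set a = True.
  then (!a || !d || !e) forces e = False.
  then (c || !d || e) forces c = True.
  then (e || n) forces n = True.
  then (!n || v) forces v = True.
Set u = True.
  then (!a || !s || !u) forces s = False.
All clauses satisfied.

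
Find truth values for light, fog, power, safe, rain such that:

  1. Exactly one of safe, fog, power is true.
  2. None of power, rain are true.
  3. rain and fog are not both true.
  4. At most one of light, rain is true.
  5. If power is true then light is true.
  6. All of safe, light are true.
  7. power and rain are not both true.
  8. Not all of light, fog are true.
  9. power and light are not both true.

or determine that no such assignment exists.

light=T, fog=F, power=F, safe=T, rain=F

  (1) {safe, fog, power}: 1 true — exactly one ✓
  (2) {power, rain}: 0 true — none ✓
  (3) rain=F, fog=F — not both ✓
  (4) {light, rain}: 1 true — at most one ✓
  (5) power=F ⇒ light: vacuous ✓
  (6) {safe, light}: all 2 true ✓
  (7) power=F, rain=F — not both ✓
  (8) {light, fog}: 1/2 true — not all ✓
  (9) power=F, light=T — not both ✓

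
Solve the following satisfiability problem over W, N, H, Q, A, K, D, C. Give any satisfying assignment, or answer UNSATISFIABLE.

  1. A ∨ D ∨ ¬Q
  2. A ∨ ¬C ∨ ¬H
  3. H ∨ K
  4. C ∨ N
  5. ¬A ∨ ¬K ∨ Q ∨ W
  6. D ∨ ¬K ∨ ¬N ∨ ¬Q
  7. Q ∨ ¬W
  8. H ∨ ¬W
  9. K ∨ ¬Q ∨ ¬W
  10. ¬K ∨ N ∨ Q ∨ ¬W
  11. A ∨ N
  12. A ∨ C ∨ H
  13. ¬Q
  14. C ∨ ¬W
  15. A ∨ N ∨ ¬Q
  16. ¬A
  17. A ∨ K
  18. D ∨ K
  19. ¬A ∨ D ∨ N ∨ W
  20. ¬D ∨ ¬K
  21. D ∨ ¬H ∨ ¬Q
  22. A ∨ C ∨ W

W: False; N: True; H: False; Q: False; A: False; K: True; D: False; C: True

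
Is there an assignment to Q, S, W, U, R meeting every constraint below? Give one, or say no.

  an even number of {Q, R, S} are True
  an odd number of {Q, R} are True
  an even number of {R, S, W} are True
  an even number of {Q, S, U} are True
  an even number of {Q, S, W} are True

No satisfying assignment exists.

Adding constraints 2, 3, 5 mod 2: every variable appears an even number of times on the left, so the left side is 0.
But the right sides sum to 1 (mod 2). 0 ≠ 1 — the system is inconsistent.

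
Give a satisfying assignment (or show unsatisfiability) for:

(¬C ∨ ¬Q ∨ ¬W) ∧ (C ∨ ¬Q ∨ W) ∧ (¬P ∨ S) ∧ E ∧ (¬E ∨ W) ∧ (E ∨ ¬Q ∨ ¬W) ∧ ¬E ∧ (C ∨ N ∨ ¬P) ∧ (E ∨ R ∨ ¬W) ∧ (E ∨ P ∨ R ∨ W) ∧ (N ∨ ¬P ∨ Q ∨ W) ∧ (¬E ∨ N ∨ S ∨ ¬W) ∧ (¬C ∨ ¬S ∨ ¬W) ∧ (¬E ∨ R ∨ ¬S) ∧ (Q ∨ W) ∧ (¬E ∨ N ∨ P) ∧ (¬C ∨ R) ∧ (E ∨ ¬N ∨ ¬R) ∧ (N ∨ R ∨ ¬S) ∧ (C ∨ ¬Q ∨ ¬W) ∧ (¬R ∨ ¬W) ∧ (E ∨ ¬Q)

Unsatisfiable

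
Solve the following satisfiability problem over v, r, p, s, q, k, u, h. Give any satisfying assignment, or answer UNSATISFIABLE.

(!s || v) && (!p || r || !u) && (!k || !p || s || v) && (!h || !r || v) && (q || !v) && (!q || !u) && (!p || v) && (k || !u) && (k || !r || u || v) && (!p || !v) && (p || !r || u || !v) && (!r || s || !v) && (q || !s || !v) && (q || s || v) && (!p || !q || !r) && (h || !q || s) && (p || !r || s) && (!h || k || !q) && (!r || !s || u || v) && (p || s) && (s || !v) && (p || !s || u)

Unsatisfiable

Case p = True:
  (!p || v) forces v = True.
  Clause (!p || !v) is falsified — contradiction.
Case p = False:
  (p || s) forces s = True.
  (!s || v) forces v = True.
  (q || !v) forces q = True.
  (!q || !u) forces u = False.
  Clause (p || !s || u) is falsified — contradiction.
Both cases fail, so the formula is unsatisfiable.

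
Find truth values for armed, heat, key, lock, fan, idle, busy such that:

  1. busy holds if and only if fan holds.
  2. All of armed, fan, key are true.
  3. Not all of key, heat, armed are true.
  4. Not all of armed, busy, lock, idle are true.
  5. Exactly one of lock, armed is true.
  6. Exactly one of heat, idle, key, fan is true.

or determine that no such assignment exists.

Case key = True:
  (2) forces armed = True.
  (2) forces fan = True.
  Constraint (6) is violated (key=T, fan=T) — contradiction.
Case key = False:
  Constraint (2) is violated (key=F) — contradiction.
Both cases fail — unsatisfiable.

No satisfying assignment exists.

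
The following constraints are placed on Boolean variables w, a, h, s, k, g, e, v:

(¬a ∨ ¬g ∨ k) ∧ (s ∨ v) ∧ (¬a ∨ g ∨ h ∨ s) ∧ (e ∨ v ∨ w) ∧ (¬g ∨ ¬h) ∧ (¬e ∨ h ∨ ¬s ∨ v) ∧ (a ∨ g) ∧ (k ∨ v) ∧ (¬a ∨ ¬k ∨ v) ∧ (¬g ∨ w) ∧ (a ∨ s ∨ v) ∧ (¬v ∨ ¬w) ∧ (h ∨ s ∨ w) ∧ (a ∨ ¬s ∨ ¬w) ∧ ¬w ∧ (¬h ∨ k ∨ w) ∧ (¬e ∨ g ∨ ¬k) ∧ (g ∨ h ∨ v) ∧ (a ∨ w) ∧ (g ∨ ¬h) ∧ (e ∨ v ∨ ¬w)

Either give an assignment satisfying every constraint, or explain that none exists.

w=F, a=T, h=F, s=T, k=F, g=F, e=T, v=T

Unit clause (¬w) forces w = False.
In (a ∨ w) only a is left, so a = True.
In (¬g ∨ w) only ¬g is left, so g = False.
In (g ∨ ¬h) only ¬h is left, so h = False.
In (¬a ∨ g ∨ h ∨ s) only s is left, so s = True.
In (g ∨ h ∨ v) only v is left, so v = True.
Set k = False.
Set e = True.
All clauses satisfied.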